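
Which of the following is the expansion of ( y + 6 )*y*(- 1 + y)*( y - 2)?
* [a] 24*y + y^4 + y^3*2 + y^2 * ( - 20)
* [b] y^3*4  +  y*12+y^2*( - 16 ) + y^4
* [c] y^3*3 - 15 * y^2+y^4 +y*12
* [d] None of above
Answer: d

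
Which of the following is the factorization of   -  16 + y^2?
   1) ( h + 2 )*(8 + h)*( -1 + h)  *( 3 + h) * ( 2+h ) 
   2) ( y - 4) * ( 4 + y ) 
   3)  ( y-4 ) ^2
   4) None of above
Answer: 2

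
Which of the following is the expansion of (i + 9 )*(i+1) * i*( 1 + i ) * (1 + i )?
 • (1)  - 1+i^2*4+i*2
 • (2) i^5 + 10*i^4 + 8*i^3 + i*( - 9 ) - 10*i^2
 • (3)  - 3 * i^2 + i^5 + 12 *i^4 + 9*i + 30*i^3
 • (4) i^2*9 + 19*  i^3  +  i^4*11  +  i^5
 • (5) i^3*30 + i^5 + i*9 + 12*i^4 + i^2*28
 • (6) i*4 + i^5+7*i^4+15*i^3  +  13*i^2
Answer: 5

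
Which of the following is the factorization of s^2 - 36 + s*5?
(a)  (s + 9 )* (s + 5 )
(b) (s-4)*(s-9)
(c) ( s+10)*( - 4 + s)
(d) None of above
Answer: d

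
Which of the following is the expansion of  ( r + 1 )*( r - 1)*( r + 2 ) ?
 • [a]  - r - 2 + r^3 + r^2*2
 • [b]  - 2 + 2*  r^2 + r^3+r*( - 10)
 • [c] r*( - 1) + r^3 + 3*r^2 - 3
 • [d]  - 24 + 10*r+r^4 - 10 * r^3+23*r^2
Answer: a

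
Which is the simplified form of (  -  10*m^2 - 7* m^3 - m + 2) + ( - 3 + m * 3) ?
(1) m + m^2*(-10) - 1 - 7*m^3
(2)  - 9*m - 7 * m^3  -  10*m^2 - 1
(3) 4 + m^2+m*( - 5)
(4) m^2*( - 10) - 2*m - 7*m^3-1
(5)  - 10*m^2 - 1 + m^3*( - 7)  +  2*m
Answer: 5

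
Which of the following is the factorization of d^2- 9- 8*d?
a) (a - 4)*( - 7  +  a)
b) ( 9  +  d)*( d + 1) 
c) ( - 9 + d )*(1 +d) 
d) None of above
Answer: c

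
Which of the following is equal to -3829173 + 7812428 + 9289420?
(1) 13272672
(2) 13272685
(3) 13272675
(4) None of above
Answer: 3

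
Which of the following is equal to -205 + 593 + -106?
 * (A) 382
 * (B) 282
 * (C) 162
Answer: B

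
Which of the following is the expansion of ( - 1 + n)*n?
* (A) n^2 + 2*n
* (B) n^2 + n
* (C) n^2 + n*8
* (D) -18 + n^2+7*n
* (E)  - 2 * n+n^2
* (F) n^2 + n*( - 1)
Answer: F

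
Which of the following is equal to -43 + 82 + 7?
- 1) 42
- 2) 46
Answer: 2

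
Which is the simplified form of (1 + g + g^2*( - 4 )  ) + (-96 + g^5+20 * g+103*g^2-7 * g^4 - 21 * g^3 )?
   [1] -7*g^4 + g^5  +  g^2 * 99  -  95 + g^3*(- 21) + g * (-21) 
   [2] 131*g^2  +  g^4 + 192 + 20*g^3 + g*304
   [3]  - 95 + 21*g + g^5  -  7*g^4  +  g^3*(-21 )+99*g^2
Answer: 3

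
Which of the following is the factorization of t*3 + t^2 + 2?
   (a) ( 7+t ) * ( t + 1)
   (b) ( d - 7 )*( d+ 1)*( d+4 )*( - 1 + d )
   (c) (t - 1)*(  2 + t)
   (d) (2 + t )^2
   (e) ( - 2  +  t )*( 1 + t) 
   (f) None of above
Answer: f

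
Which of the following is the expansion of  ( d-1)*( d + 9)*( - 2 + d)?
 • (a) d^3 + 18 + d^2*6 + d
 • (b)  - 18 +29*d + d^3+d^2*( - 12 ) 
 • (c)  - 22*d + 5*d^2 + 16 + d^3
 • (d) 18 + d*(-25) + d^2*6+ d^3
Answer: d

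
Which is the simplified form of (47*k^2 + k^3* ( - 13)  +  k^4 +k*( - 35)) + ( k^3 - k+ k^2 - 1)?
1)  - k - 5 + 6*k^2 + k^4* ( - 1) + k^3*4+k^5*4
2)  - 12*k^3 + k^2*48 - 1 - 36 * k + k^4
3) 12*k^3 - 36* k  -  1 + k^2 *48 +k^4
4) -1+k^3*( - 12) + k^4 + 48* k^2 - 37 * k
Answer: 2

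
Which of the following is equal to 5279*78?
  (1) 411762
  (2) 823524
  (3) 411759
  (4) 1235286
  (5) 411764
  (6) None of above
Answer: 1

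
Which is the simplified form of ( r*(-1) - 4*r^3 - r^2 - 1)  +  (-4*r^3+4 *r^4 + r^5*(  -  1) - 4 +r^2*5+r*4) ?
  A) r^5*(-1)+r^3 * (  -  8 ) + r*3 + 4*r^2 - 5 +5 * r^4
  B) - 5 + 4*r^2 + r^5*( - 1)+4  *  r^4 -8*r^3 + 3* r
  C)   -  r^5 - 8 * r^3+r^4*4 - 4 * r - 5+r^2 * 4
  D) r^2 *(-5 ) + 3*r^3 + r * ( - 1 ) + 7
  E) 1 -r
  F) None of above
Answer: B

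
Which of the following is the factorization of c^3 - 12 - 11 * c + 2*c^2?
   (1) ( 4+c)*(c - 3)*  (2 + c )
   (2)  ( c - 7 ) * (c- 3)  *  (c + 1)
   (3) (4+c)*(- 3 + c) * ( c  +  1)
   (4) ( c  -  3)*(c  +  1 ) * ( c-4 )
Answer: 3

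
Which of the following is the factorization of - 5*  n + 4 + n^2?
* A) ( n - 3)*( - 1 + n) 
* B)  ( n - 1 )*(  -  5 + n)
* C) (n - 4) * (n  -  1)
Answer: C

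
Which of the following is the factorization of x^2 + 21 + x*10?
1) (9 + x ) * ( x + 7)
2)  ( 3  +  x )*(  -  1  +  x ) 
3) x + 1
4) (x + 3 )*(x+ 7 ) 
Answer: 4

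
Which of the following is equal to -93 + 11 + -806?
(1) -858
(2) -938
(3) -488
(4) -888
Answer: 4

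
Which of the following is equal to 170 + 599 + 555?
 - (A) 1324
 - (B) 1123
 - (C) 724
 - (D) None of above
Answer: A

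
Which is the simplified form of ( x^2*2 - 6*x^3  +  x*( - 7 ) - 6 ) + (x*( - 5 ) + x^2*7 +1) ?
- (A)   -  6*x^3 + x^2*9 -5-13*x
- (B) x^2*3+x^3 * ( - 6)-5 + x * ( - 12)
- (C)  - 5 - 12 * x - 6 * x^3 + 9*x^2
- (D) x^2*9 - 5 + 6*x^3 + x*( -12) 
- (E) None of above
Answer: C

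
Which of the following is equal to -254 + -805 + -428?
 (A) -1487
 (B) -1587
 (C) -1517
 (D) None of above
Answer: A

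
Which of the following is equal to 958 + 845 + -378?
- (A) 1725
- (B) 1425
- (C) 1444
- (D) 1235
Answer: B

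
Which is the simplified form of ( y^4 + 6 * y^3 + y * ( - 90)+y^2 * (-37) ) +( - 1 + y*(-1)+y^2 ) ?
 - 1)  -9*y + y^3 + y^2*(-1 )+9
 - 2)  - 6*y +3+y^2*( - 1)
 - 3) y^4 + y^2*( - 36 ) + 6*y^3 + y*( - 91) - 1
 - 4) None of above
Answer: 3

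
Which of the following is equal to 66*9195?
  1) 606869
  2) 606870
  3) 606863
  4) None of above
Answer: 2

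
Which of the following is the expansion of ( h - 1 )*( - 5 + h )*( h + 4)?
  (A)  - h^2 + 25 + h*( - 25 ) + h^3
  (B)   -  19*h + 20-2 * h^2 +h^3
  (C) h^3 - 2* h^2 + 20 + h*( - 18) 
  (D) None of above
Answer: B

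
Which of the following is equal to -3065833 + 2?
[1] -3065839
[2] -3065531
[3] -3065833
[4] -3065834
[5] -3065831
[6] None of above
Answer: 5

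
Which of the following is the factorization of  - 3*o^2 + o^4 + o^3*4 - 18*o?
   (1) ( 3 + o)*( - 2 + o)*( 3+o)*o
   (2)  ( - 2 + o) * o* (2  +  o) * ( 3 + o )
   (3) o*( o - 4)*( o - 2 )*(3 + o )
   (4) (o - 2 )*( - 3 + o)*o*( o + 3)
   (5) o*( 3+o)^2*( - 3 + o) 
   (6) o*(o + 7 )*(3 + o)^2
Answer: 1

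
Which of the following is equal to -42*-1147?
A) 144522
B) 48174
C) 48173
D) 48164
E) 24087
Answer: B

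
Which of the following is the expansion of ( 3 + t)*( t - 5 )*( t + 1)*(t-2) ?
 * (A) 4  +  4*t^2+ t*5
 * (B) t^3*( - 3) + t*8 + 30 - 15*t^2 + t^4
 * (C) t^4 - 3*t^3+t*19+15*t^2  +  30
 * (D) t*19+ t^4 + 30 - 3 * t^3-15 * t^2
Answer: D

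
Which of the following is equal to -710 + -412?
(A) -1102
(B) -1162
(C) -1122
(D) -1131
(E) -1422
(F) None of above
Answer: C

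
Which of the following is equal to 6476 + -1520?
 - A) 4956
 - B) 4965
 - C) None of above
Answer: A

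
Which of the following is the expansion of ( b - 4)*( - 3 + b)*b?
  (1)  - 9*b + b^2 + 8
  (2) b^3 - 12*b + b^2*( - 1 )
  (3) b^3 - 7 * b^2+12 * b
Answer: 3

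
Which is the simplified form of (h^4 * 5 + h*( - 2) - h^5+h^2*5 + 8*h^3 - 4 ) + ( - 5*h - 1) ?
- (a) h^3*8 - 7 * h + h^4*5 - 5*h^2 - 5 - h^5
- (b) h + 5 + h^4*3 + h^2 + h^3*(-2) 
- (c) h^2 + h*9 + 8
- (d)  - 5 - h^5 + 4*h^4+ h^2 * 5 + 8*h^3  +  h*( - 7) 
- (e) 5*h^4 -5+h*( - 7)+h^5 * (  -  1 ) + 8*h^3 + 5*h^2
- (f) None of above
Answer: e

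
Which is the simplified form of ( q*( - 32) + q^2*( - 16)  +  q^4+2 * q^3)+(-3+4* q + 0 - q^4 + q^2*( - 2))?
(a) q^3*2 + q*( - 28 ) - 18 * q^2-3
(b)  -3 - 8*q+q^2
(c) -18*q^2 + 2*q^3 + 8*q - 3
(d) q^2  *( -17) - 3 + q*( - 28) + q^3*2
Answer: a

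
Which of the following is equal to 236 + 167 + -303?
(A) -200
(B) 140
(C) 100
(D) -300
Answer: C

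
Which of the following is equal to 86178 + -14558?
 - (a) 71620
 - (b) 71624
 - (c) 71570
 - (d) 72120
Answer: a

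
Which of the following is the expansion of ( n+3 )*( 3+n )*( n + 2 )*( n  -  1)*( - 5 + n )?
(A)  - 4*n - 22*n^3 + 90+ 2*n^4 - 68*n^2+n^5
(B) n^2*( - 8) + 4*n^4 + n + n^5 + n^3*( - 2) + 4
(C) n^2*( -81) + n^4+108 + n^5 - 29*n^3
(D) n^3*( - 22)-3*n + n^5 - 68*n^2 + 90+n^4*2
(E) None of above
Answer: D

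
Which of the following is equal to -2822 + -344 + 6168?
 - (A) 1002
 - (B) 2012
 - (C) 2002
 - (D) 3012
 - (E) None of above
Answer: E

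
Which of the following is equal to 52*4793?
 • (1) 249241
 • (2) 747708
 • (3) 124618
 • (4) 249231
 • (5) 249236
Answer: 5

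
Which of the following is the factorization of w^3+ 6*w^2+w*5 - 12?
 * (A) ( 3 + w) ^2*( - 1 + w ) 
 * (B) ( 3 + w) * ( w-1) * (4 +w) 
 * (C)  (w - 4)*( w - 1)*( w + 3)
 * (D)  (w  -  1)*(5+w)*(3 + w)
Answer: B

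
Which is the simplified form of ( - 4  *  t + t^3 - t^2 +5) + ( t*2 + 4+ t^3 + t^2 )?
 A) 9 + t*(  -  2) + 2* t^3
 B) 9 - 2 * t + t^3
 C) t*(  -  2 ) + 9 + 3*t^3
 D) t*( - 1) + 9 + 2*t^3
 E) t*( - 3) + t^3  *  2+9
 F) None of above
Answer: A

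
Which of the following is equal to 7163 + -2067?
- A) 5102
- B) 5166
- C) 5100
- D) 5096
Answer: D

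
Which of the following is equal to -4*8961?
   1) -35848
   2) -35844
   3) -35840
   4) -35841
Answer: 2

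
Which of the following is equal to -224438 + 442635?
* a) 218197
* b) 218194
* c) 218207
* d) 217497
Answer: a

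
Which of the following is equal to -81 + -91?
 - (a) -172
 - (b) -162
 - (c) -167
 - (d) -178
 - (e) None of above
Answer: a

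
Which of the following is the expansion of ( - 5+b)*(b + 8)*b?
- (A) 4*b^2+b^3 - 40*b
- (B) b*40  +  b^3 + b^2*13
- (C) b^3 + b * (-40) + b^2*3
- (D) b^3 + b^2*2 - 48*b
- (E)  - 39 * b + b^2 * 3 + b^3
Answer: C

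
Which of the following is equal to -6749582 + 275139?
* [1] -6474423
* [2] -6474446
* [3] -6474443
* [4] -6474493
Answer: 3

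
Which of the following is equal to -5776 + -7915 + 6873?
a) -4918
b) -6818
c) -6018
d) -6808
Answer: b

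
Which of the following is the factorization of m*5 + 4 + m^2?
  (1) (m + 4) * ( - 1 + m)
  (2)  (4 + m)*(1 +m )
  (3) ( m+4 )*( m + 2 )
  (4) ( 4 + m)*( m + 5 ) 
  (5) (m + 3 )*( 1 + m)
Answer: 2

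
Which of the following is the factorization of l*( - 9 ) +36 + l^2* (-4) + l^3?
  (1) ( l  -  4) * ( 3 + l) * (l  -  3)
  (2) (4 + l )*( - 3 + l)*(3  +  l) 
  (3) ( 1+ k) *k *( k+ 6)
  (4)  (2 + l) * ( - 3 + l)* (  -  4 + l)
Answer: 1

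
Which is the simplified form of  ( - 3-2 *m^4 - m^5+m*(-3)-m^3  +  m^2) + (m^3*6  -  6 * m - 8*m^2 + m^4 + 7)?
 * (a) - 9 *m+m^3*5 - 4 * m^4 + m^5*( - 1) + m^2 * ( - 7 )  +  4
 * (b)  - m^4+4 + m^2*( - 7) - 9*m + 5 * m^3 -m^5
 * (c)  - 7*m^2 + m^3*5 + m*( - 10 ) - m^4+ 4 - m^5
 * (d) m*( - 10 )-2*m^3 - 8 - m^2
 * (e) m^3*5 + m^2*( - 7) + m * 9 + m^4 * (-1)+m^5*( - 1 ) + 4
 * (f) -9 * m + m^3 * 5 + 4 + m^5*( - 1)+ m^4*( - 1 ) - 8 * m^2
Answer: b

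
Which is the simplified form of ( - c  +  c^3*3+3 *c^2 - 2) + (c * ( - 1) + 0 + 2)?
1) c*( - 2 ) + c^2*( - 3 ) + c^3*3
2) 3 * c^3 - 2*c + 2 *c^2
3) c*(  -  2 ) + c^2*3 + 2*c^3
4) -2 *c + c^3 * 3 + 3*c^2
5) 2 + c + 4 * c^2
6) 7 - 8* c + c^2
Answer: 4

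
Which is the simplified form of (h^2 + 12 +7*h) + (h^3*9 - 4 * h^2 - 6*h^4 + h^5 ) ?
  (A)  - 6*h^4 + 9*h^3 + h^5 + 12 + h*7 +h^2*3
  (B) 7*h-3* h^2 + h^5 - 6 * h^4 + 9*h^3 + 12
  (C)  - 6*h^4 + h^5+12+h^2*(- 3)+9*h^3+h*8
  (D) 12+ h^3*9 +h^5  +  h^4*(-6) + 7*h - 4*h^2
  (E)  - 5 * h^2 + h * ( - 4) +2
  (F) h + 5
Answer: B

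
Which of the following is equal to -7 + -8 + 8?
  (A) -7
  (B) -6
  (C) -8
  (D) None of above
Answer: A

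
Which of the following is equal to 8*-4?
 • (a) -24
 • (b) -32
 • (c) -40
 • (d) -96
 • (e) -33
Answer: b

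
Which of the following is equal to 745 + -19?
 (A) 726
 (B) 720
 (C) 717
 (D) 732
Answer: A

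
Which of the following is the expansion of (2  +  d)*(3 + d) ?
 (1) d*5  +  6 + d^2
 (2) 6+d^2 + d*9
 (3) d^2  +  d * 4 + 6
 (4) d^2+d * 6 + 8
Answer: 1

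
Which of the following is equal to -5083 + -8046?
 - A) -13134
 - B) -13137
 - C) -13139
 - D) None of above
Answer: D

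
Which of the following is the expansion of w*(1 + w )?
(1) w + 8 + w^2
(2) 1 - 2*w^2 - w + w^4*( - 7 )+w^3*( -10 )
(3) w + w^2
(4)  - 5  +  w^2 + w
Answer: 3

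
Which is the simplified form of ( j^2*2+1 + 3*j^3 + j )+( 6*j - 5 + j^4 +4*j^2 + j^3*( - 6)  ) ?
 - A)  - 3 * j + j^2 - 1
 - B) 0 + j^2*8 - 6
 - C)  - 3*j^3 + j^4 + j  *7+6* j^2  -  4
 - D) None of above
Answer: C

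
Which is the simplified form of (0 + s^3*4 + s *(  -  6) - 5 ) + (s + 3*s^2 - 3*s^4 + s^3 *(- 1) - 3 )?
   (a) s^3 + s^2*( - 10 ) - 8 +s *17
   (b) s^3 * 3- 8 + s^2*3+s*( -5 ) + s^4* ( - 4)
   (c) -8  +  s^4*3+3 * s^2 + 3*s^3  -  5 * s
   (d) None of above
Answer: d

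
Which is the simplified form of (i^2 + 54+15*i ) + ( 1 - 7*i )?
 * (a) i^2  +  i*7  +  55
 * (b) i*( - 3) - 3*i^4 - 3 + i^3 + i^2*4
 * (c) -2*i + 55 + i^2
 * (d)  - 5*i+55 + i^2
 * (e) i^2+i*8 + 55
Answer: e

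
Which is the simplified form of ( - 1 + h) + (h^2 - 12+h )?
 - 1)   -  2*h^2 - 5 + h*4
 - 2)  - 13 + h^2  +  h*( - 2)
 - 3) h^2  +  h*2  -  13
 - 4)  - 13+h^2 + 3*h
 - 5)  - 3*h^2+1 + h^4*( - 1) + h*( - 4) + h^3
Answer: 3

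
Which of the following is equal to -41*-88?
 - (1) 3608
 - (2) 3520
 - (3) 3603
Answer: 1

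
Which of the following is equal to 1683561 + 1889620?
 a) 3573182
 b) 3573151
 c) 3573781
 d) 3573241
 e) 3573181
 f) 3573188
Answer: e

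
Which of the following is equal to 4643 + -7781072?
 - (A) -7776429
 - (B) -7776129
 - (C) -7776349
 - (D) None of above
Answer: A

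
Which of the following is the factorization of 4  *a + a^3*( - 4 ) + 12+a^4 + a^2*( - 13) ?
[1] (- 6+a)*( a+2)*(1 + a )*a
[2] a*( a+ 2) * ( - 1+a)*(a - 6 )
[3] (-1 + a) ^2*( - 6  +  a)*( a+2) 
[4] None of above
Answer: 4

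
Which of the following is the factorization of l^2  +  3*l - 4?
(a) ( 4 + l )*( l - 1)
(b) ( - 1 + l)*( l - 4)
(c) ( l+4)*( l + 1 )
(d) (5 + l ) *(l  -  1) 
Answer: a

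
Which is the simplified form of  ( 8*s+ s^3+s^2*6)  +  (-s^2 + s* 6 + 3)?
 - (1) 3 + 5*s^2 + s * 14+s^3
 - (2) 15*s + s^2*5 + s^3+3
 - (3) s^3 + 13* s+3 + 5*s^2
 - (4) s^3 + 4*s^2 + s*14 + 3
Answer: 1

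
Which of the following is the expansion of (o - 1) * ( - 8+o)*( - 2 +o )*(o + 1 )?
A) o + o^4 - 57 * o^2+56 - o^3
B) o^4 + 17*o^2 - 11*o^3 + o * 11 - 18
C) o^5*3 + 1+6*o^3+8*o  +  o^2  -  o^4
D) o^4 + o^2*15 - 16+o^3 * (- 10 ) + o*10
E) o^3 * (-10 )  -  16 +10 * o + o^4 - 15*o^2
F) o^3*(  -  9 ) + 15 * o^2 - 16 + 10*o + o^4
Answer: D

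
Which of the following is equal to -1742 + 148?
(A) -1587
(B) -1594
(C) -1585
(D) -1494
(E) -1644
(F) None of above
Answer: B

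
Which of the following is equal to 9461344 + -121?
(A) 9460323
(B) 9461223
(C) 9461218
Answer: B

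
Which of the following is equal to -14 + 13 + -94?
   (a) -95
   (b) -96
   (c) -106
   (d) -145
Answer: a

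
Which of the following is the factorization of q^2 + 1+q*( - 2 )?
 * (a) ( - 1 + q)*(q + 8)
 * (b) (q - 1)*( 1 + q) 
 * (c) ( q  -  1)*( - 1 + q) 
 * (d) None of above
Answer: c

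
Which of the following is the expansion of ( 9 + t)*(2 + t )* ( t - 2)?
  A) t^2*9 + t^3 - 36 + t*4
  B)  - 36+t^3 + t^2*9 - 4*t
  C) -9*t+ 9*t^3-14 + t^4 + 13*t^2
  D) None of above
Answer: B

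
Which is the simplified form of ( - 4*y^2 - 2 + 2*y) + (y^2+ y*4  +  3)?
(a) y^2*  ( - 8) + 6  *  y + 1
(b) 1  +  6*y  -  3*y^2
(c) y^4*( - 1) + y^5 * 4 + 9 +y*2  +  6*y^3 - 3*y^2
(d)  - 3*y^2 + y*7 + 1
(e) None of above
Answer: b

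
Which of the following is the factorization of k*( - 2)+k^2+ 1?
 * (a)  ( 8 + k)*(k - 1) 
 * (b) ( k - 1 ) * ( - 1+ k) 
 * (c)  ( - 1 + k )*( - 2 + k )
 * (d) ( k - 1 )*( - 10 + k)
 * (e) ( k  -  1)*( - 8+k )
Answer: b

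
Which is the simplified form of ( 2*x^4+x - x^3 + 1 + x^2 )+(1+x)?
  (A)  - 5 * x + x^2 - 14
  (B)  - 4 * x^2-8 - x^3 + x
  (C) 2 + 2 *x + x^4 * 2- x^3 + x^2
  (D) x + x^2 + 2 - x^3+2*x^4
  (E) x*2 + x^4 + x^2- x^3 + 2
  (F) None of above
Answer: C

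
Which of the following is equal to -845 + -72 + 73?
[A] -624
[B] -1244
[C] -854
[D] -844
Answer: D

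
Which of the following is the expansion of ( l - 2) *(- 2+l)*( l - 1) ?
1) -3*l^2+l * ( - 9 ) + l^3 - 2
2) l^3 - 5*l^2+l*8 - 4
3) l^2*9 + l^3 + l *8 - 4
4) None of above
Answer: 2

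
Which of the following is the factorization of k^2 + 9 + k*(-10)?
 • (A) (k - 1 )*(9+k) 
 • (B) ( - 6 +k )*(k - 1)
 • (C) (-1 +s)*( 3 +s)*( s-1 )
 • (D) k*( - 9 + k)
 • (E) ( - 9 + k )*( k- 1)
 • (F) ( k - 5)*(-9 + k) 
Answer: E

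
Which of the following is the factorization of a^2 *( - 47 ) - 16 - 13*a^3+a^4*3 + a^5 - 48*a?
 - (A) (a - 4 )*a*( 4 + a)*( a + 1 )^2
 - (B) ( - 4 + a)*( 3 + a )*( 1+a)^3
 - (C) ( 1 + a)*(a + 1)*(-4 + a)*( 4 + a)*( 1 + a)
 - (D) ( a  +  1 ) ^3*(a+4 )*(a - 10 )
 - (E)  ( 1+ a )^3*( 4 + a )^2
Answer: C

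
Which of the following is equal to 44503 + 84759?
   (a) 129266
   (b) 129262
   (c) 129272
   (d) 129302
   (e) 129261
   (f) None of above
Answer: b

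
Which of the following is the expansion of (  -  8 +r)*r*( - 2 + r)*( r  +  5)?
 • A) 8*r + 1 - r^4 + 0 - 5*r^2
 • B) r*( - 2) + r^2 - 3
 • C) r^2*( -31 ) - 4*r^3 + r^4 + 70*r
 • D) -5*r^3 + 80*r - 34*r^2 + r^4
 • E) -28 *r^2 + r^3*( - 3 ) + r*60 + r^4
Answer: D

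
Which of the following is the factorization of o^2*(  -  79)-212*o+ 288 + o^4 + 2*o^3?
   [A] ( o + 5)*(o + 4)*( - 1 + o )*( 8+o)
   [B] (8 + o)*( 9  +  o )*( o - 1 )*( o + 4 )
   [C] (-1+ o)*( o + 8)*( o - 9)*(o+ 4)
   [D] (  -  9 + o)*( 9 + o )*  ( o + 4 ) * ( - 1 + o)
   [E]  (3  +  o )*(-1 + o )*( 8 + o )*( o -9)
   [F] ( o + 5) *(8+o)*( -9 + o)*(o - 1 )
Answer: C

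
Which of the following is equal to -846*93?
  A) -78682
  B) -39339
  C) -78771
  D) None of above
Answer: D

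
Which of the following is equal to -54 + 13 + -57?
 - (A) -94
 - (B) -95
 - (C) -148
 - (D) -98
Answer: D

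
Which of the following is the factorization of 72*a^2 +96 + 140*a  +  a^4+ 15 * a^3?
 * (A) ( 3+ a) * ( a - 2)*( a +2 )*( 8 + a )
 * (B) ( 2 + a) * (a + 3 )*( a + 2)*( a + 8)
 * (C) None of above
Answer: B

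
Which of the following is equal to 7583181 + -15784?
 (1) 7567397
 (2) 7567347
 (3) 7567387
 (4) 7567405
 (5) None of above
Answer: 1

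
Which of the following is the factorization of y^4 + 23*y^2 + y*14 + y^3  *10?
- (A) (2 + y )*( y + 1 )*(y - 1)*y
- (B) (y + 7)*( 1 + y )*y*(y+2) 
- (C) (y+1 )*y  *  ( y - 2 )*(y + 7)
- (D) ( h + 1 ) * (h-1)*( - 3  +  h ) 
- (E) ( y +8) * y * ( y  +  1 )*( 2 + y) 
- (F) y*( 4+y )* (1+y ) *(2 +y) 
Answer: B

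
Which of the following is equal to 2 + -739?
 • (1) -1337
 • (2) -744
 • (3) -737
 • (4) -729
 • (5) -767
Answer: 3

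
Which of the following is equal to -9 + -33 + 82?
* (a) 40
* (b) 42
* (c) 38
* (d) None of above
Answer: a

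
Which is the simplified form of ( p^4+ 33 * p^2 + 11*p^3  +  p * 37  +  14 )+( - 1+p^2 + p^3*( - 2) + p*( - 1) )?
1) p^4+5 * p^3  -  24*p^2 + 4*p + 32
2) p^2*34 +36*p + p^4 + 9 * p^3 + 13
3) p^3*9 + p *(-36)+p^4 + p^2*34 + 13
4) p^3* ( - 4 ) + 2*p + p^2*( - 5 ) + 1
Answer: 2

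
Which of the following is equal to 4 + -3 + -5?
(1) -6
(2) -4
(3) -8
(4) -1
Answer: 2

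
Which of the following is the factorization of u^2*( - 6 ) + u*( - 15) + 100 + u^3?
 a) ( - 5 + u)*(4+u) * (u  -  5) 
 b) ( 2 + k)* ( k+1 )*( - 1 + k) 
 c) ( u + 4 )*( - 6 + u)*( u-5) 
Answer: a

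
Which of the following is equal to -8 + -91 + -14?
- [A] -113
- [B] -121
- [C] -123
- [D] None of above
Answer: A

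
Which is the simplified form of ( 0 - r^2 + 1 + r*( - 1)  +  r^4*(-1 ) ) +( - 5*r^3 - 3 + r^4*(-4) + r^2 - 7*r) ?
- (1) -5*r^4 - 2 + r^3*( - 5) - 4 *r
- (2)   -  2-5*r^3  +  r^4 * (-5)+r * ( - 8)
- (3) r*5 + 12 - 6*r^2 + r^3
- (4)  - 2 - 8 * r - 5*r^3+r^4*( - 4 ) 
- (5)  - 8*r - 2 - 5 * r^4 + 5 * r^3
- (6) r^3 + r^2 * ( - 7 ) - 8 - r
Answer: 2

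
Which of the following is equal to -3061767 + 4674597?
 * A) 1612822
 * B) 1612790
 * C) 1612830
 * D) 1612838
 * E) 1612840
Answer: C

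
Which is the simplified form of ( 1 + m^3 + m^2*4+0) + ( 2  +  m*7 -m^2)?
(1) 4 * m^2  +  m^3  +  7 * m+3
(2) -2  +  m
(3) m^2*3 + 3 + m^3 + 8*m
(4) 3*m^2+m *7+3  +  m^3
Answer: 4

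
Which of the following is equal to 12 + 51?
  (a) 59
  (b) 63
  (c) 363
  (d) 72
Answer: b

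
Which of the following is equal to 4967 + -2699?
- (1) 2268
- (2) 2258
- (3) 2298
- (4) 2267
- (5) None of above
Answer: 1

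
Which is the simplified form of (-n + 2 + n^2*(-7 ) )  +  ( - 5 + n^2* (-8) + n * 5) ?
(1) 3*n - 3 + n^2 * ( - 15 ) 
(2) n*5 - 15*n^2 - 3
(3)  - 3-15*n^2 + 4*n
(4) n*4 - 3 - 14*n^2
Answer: 3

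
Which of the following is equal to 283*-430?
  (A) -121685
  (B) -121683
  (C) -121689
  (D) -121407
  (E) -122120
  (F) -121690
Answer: F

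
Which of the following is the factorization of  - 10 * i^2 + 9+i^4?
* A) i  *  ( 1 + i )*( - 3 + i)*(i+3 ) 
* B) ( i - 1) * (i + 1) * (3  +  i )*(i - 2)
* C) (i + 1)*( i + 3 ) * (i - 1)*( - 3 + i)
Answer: C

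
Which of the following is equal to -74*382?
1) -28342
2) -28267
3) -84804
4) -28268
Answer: 4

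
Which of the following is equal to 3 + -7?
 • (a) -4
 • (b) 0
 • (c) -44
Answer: a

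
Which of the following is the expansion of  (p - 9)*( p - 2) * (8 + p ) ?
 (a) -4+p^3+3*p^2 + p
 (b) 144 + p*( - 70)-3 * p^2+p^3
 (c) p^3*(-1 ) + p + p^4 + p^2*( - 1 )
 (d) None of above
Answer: b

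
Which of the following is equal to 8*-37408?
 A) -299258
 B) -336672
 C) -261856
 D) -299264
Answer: D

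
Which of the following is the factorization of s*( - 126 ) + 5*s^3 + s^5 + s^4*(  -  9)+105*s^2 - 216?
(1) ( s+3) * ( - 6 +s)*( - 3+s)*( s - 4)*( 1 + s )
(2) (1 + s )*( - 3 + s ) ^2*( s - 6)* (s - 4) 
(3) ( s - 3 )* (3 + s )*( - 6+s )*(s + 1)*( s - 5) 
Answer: 1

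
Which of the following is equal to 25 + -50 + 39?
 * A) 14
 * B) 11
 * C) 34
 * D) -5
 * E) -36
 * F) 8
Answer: A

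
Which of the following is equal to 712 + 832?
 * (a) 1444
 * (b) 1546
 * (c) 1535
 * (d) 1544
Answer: d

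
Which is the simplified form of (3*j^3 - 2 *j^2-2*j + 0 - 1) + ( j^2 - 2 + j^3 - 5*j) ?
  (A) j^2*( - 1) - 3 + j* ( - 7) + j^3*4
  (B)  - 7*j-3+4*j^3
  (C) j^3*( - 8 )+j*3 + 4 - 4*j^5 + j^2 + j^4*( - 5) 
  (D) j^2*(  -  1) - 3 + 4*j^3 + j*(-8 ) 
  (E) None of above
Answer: A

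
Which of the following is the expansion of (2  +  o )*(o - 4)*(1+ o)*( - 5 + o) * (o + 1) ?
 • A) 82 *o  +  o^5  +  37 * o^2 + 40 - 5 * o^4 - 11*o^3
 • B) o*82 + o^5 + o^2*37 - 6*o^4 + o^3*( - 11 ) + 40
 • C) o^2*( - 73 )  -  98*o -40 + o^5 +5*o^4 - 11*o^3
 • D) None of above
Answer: A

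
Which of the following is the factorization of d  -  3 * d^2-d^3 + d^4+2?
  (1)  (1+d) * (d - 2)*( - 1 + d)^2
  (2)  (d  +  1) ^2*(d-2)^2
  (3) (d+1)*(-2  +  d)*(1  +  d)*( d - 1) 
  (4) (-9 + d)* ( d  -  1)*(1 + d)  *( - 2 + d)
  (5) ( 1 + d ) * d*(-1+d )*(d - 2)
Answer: 3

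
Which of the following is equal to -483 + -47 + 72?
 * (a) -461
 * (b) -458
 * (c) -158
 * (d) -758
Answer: b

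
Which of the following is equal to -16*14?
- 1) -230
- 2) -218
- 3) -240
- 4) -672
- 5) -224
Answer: 5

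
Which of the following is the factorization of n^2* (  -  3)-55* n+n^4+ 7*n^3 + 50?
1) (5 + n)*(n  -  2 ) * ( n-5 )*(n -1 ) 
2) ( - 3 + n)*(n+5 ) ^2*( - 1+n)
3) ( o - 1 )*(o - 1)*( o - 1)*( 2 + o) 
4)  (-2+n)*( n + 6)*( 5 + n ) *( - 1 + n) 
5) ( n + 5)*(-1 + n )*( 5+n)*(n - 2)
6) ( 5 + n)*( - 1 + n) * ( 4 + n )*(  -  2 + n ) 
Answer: 5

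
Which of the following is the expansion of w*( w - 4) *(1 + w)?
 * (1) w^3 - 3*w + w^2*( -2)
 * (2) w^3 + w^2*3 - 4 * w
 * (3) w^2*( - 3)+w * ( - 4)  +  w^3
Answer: 3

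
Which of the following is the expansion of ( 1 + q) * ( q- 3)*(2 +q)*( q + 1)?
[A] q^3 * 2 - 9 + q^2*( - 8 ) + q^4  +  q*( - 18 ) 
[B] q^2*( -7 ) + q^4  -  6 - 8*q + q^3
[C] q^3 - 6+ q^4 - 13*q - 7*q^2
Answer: C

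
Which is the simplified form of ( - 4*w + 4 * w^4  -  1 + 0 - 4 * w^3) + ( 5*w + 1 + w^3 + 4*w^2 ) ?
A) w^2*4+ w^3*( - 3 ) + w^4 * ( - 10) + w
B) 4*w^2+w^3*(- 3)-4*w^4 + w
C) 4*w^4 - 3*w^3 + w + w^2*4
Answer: C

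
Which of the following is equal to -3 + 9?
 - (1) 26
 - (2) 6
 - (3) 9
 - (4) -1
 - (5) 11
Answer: 2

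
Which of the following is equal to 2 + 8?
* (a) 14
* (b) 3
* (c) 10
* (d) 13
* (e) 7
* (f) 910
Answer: c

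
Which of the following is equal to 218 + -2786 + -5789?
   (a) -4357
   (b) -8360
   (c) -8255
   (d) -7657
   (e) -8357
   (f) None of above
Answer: e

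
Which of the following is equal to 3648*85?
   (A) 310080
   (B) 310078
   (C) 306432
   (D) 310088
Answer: A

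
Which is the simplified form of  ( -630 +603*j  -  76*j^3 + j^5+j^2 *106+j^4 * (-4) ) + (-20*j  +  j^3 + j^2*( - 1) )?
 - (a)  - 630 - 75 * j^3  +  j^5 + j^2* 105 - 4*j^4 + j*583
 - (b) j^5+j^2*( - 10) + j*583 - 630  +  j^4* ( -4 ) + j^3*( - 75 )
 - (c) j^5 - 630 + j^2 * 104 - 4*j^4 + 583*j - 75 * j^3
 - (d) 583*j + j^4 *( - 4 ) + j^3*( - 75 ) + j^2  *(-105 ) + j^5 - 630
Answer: a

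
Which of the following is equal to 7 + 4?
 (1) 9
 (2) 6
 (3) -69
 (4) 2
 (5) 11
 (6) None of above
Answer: 5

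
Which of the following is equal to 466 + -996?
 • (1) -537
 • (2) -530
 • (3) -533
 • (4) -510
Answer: 2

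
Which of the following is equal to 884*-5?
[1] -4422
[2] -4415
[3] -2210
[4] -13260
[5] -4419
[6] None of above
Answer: 6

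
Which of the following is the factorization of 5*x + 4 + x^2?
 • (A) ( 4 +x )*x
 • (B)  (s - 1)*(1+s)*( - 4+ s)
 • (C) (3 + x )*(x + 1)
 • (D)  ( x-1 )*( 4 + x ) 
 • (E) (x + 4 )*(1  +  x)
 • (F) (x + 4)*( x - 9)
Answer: E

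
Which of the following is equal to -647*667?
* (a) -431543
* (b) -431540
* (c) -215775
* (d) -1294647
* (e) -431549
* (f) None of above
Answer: e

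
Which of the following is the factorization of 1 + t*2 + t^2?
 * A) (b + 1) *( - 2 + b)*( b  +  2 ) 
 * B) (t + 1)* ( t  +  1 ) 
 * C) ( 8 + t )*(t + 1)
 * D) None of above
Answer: B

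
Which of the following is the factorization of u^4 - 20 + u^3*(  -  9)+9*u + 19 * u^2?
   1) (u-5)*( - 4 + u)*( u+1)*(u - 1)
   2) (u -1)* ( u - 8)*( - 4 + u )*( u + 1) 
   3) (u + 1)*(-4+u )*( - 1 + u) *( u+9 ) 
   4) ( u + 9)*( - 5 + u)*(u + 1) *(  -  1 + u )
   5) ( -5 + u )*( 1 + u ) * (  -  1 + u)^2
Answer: 1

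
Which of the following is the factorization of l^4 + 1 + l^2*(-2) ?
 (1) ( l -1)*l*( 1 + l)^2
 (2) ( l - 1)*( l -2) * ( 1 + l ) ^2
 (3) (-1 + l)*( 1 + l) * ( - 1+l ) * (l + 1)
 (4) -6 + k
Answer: 3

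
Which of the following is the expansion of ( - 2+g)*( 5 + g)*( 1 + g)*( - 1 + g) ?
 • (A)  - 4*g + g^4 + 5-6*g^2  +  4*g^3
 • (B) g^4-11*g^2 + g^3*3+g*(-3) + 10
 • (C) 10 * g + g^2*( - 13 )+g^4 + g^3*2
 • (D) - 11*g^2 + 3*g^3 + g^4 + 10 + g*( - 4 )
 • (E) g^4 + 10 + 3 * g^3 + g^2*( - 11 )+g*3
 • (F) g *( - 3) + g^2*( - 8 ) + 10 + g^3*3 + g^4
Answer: B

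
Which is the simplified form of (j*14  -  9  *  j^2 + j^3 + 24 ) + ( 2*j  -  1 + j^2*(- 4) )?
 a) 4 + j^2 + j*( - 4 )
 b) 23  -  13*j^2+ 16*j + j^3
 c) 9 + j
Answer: b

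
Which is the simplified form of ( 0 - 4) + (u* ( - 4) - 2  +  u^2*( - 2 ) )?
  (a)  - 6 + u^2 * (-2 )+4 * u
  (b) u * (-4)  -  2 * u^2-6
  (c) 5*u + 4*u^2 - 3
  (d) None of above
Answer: b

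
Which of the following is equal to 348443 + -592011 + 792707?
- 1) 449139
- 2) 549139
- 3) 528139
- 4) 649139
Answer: 2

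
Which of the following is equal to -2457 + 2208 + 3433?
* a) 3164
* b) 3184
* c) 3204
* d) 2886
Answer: b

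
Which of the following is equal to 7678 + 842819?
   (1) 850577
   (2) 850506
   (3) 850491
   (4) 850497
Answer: 4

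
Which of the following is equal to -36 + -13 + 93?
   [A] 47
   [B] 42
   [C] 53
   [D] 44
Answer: D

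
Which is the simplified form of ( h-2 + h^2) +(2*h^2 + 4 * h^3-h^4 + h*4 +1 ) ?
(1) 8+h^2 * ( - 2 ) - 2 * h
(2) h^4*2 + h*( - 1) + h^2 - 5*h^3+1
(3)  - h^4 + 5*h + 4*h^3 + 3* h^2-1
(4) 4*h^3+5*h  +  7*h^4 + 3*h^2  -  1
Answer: 3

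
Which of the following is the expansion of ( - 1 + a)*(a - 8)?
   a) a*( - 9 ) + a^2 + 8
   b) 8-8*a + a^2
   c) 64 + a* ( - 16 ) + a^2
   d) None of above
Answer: a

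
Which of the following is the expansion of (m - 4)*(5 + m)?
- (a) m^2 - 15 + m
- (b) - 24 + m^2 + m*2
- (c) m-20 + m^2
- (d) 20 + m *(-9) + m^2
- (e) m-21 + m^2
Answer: c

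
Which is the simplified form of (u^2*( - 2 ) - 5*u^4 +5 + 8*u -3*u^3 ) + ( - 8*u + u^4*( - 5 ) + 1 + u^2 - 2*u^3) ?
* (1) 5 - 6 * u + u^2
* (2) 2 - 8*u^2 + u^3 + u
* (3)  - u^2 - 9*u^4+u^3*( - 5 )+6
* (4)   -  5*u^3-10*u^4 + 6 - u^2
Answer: 4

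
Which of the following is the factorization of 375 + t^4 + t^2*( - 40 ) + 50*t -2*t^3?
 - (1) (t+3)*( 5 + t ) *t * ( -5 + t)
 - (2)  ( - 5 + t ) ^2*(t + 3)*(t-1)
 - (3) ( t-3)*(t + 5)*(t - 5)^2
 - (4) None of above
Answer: 4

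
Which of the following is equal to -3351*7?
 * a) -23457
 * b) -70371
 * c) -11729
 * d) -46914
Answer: a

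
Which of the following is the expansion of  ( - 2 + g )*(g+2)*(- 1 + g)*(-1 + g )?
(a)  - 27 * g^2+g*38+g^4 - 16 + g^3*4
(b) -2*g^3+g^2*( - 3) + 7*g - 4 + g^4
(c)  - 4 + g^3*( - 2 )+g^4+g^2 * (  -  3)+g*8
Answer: c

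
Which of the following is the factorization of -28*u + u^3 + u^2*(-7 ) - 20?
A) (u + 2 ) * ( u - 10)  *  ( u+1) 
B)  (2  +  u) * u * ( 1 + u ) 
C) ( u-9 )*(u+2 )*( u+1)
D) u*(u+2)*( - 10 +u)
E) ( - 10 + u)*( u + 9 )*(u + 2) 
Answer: A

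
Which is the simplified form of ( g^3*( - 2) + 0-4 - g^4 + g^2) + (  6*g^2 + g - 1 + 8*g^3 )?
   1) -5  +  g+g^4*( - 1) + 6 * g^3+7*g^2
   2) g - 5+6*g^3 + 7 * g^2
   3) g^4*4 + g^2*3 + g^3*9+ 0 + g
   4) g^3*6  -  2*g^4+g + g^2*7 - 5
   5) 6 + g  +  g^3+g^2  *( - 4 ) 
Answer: 1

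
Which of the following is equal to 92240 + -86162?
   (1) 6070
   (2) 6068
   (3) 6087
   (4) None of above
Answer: 4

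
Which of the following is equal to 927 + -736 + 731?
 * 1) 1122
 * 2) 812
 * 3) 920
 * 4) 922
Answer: 4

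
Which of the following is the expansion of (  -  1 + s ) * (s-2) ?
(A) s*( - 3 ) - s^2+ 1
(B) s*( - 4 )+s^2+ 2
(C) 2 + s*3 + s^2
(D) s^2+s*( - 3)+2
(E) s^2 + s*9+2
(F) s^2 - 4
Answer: D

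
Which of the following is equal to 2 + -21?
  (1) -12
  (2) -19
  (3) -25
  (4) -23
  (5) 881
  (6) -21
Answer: 2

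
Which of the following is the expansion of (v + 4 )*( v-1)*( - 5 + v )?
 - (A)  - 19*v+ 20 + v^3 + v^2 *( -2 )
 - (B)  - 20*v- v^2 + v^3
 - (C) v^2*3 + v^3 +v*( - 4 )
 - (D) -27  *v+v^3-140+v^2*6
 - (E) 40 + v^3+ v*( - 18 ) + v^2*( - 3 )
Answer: A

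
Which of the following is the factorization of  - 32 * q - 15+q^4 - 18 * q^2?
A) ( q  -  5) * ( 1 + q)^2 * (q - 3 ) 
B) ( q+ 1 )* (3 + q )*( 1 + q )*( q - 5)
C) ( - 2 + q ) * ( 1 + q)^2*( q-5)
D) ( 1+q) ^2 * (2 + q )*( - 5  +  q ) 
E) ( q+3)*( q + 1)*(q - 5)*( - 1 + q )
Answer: B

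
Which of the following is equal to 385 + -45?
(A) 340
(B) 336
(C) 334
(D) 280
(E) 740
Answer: A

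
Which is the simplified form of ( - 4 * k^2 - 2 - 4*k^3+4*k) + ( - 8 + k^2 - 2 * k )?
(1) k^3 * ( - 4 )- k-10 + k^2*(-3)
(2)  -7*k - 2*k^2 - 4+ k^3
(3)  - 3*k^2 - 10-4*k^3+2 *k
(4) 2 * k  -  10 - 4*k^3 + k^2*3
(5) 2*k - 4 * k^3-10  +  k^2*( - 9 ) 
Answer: 3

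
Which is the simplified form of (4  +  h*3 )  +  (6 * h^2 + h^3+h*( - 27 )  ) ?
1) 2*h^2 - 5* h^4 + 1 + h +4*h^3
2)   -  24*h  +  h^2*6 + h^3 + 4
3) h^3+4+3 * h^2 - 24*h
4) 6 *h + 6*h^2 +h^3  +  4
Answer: 2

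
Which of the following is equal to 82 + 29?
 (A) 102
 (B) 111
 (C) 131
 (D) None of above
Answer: B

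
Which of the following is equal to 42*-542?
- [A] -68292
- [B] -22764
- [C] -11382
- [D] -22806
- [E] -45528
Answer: B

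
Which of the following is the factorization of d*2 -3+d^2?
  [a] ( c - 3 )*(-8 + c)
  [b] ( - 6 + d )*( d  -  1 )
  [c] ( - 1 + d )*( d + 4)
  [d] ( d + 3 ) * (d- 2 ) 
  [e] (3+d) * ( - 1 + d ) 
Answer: e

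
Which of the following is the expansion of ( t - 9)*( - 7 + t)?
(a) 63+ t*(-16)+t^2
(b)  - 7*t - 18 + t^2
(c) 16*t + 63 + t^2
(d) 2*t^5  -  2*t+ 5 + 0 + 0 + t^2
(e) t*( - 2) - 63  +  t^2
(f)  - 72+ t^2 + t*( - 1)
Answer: a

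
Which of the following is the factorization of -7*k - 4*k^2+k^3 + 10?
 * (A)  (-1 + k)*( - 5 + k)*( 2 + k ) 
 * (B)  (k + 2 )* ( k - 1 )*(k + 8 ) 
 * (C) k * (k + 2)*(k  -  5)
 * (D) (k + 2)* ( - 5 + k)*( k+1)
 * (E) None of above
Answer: A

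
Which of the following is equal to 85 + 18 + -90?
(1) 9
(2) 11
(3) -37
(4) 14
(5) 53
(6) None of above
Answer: 6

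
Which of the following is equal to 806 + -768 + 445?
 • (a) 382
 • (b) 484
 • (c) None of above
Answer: c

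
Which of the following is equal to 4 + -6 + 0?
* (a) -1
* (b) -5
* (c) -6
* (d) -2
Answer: d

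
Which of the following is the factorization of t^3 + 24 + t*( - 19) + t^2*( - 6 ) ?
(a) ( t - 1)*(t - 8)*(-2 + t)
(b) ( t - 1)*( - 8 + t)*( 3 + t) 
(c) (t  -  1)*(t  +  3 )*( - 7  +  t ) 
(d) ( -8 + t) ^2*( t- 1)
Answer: b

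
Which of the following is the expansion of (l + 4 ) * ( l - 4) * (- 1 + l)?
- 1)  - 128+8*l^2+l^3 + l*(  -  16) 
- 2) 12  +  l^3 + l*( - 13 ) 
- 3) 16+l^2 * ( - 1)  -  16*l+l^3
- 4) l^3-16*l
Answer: 3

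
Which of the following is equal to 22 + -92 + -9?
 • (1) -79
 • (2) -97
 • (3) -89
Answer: 1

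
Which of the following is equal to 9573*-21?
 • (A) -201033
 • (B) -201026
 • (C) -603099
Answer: A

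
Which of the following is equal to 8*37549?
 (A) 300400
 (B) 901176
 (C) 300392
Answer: C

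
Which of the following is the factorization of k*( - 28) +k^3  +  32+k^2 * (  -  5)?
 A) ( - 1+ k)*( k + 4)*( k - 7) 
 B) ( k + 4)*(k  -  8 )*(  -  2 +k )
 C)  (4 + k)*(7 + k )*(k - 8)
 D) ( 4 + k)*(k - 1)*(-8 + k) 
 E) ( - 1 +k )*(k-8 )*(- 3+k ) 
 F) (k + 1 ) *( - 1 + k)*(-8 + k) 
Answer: D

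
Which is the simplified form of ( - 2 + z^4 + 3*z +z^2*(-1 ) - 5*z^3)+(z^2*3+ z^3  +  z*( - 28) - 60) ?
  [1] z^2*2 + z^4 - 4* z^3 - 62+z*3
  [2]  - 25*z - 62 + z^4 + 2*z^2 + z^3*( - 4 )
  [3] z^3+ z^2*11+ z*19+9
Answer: 2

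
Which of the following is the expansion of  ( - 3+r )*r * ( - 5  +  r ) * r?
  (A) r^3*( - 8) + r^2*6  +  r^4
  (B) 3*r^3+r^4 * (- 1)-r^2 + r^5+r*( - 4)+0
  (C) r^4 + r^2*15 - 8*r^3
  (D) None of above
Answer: C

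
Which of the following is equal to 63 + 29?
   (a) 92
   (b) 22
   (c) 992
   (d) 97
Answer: a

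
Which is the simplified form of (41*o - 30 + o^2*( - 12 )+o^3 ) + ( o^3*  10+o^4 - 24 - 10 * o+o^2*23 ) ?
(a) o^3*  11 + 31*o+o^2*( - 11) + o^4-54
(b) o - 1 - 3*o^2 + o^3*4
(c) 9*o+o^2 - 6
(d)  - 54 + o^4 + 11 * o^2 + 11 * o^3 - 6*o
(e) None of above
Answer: e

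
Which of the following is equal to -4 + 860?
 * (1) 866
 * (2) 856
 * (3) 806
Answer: 2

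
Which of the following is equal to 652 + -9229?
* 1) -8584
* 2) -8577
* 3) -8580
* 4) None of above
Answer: 2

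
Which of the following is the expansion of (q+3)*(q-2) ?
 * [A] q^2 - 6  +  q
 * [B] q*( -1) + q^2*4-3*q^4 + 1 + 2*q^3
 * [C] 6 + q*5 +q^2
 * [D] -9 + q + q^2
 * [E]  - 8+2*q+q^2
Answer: A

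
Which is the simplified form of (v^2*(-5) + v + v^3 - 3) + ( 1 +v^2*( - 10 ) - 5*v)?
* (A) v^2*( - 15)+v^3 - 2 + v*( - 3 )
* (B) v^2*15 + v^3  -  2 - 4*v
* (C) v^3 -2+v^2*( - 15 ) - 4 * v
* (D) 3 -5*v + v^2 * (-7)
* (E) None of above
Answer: C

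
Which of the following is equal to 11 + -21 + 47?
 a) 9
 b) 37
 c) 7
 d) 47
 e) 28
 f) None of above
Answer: b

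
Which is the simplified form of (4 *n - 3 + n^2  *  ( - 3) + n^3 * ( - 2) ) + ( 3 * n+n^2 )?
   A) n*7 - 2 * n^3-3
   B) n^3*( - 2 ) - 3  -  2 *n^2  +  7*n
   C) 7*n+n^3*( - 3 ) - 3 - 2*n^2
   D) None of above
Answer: B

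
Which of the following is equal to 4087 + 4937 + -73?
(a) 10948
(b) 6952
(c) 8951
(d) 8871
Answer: c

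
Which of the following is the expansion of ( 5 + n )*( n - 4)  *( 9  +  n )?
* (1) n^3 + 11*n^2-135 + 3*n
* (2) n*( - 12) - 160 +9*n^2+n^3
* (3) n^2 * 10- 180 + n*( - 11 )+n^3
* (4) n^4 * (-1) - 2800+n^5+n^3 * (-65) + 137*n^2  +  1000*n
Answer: 3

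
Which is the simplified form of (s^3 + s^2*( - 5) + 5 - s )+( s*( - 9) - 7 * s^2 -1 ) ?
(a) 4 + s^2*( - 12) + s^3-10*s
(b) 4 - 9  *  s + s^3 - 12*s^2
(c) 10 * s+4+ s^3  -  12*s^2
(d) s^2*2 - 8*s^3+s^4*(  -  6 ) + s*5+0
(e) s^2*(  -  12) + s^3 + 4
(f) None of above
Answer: a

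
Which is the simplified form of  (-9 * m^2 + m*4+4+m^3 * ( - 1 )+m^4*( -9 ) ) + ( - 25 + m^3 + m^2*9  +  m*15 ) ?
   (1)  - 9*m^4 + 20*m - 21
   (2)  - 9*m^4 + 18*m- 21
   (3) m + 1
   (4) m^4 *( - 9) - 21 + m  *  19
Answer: 4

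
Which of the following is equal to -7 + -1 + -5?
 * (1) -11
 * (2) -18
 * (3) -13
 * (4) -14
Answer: 3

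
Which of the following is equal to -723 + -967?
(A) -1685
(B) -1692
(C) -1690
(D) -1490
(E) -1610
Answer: C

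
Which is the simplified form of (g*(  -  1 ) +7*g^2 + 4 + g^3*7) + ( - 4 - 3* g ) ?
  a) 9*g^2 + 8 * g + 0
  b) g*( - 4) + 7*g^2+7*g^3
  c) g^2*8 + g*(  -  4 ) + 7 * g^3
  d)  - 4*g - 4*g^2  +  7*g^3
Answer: b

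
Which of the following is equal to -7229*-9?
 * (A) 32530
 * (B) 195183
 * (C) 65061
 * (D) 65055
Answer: C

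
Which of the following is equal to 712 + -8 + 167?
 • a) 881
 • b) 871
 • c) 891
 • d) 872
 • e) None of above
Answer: b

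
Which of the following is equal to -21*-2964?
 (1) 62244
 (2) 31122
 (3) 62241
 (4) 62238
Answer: 1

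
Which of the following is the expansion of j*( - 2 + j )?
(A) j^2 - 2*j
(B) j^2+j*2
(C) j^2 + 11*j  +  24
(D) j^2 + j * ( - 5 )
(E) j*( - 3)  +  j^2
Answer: A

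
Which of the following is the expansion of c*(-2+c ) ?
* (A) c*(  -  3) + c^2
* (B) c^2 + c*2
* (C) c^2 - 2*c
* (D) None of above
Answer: C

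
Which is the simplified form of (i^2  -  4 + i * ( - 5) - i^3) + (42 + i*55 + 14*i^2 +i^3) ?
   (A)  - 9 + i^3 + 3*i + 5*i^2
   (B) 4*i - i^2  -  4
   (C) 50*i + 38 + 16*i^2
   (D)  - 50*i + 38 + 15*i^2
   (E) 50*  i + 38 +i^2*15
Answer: E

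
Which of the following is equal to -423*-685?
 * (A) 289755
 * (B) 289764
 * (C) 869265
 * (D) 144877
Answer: A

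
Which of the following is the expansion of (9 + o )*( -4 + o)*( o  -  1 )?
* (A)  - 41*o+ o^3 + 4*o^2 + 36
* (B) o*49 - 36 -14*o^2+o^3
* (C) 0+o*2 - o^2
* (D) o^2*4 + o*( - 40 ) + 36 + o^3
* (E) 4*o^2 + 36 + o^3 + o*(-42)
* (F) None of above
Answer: A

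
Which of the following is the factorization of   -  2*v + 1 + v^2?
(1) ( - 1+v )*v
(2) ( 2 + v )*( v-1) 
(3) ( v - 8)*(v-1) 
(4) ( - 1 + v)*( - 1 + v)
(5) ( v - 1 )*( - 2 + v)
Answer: 4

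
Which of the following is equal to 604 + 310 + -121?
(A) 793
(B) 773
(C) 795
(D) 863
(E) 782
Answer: A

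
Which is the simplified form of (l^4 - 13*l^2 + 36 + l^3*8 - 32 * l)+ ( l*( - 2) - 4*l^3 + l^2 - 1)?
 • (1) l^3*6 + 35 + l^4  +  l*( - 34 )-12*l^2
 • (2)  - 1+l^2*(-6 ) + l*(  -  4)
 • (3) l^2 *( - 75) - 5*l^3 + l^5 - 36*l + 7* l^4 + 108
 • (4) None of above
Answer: 4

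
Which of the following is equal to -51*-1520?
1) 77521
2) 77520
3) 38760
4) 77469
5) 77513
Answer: 2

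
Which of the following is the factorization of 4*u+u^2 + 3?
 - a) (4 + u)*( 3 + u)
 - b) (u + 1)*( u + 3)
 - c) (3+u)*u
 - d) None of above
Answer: b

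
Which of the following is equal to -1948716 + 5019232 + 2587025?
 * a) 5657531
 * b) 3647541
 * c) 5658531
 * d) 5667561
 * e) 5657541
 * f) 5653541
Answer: e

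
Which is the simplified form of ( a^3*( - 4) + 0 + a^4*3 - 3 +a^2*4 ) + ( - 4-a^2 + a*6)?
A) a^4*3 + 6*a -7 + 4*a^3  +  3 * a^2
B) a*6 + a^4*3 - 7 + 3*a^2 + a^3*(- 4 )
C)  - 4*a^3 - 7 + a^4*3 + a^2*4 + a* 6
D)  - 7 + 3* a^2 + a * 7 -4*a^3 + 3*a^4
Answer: B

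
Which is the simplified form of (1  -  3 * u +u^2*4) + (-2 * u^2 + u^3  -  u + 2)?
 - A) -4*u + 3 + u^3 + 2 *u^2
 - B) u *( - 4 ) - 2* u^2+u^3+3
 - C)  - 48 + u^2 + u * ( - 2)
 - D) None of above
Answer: A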